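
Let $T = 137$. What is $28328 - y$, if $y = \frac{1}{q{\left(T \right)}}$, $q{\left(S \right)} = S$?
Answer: $\frac{3880935}{137} \approx 28328.0$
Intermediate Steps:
$y = \frac{1}{137} \approx 0.0072993$
$28328 - y = 28328 - \frac{1}{137} = \frac{3880935}{137}$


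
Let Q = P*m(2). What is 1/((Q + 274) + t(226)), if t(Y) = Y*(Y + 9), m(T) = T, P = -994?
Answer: 1/51396 ≈ 1.9457e-5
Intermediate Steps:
t(Y) = Y*(9 + Y)
Q = -1988 (Q = -994*2 = -1988)
1/((Q + 274) + t(226)) = 1/((-1988 + 274) + 226*(9 + 226)) = 1/(-1714 + 226*235) = 1/(-1714 + 53110) = 1/51396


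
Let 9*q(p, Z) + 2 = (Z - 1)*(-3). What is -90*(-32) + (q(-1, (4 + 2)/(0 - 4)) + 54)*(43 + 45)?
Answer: 69172/9 ≈ 7685.8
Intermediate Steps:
q(p, Z) = ⅑ - Z/3 (q(p, Z) = -2/9 + ((Z - 1)*(-3))/9 = -2/9 + ((-1 + Z)*(-3))/9 = -2/9 + (3 - 3*Z)/9 = -2/9 + (⅓ - Z/3) = ⅑ - Z/3)
-90*(-32) + (q(-1, (4 + 2)/(0 - 4)) + 54)*(43 + 45) = -90*(-32) + ((⅑ - (4 + 2)/(3*(0 - 4))) + 54)*(43 + 45) = 2880 + ((⅑ - 2/(-4)) + 54)*88 = 2880 + ((⅑ - 2*(-1)/4) + 54)*88 = 2880 + ((⅑ - ⅓*(-3/2)) + 54)*88 = 2880 + ((⅑ + ½) + 54)*88 = 2880 + (11/18 + 54)*88 = 2880 + (983/18)*88 = 2880 + 43252/9 = 69172/9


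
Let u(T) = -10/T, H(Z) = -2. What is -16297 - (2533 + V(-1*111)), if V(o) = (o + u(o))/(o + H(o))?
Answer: -236197001/12543 ≈ -18831.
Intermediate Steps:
V(o) = (o - 10/o)/(-2 + o) (V(o) = (o - 10/o)/(o - 2) = (o - 10/o)/(-2 + o))
-16297 - (2533 + V(-1*111)) = -16297 - (2533 + (-10 + (-1*111)**2)/(((-1*111))*(-2 - 1*111))) = -16297 - (2533 + (-10 + (-111)**2)/((-111)*(-2 - 111))) = -16297 - (2533 - 1/111*(-10 + 12321)/(-113)) = -16297 - (2533 - 1/111*(-1/113)*12311) = -16297 - (2533 + 12311/12543) = -16297 - 1*31783730/12543 = -16297 - 31783730/12543 = -236197001/12543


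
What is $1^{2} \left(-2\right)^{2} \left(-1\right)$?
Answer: $-4$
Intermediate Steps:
$1^{2} \left(-2\right)^{2} \left(-1\right) = 1 \cdot 4 \left(-1\right) = 4 \left(-1\right) = -4$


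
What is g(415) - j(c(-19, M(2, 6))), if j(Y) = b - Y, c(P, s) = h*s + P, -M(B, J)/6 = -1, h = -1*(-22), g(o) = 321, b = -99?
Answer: 533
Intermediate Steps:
h = 22
M(B, J) = 6 (M(B, J) = -6*(-1) = 6)
c(P, s) = P + 22*s (c(P, s) = 22*s + P = P + 22*s)
j(Y) = -99 - Y
g(415) - j(c(-19, M(2, 6))) = 321 - (-99 - (-19 + 22*6)) = 321 - (-99 - (-19 + 132)) = 321 - (-99 - 1*113) = 321 - (-99 - 113) = 321 - 1*(-212) = 321 + 212 = 533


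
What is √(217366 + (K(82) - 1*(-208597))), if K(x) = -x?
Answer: √425881 ≈ 652.60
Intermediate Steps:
√(217366 + (K(82) - 1*(-208597))) = √(217366 + (-1*82 - 1*(-208597))) = √(217366 + (-82 + 208597)) = √(217366 + 208515) = √425881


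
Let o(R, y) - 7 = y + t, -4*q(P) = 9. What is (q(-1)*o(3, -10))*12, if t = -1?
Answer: 108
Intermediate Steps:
q(P) = -9/4 (q(P) = -¼*9 = -9/4)
o(R, y) = 6 + y (o(R, y) = 7 + (y - 1) = 7 + (-1 + y) = 6 + y)
(q(-1)*o(3, -10))*12 = -9*(6 - 10)/4*12 = -9/4*(-4)*12 = 9*12 = 108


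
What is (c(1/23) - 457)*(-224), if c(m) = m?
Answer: 2354240/23 ≈ 1.0236e+5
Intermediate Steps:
(c(1/23) - 457)*(-224) = (1/23 - 457)*(-224) = -10510/23*(-224) = 2354240/23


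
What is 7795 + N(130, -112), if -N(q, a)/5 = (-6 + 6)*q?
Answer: 7795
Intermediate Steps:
N(q, a) = 0 (N(q, a) = -5*(-6 + 6)*q = -0*q = -5*0 = 0)
7795 + N(130, -112) = 7795 + 0 = 7795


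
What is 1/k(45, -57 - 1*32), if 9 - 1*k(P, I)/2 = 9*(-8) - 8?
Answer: 1/178 ≈ 0.0056180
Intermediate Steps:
k(P, I) = 178 (k(P, I) = 18 - 2*(9*(-8) - 8) = 18 - 2*(-72 - 8) = 18 - 2*(-80) = 18 + 160 = 178)
1/k(45, -57 - 1*32) = 1/178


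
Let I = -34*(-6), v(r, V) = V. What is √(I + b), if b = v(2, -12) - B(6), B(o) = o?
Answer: √186 ≈ 13.638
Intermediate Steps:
I = 204
b = -18 (b = -12 - 1*6 = -12 - 6 = -18)
√(I + b) = √(204 - 18) = √186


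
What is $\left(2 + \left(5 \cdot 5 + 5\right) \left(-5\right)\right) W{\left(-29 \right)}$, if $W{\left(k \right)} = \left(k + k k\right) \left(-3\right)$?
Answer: $360528$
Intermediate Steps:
$W{\left(k \right)} = - 3 k - 3 k^{2}$ ($W{\left(k \right)} = \left(k + k^{2}\right) \left(-3\right) = - 3 k - 3 k^{2}$)
$\left(2 + \left(5 \cdot 5 + 5\right) \left(-5\right)\right) W{\left(-29 \right)} = \left(2 + \left(5 \cdot 5 + 5\right) \left(-5\right)\right) \left(\left(-3\right) \left(-29\right) \left(1 - 29\right)\right) = \left(2 + \left(25 + 5\right) \left(-5\right)\right) \left(\left(-3\right) \left(-29\right) \left(-28\right)\right) = \left(2 + 30 \left(-5\right)\right) \left(-2436\right) = \left(2 - 150\right) \left(-2436\right) = \left(-148\right) \left(-2436\right) = 360528$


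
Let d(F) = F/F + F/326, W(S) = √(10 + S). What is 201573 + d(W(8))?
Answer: 201574 + 3*√2/326 ≈ 2.0157e+5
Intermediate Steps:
d(F) = 1 + F/326 (d(F) = 1 + F*(1/326) = 1 + F/326)
201573 + d(W(8)) = 201573 + (1 + √(10 + 8)/326) = 201573 + (1 + √18/326) = 201573 + (1 + (3*√2)/326) = 201573 + (1 + 3*√2/326) = 201574 + 3*√2/326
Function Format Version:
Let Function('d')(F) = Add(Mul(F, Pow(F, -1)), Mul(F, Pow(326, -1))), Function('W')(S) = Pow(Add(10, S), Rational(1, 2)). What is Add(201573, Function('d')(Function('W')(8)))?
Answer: Add(201574, Mul(Rational(3, 326), Pow(2, Rational(1, 2)))) ≈ 2.0157e+5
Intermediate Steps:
Function('d')(F) = Add(1, Mul(Rational(1, 326), F)) (Function('d')(F) = Add(1, Mul(F, Rational(1, 326))) = Add(1, Mul(Rational(1, 326), F)))
Add(201573, Function('d')(Function('W')(8))) = Add(201573, Add(1, Mul(Rational(1, 326), Pow(Add(10, 8), Rational(1, 2))))) = Add(201573, Add(1, Mul(Rational(1, 326), Pow(18, Rational(1, 2))))) = Add(201573, Add(1, Mul(Rational(1, 326), Mul(3, Pow(2, Rational(1, 2)))))) = Add(201573, Add(1, Mul(Rational(3, 326), Pow(2, Rational(1, 2))))) = Add(201574, Mul(Rational(3, 326), Pow(2, Rational(1, 2))))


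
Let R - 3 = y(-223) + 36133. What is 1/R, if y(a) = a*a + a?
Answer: 1/85642 ≈ 1.1677e-5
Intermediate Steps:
y(a) = a + a² (y(a) = a² + a = a + a²)
R = 85642 (R = 3 + (-223*(1 - 223) + 36133) = 3 + (-223*(-222) + 36133) = 3 + (49506 + 36133) = 3 + 85639 = 85642)
1/R = 1/85642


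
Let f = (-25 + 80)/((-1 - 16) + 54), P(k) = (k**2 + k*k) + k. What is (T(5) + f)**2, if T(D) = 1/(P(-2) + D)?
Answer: 412164/165649 ≈ 2.4882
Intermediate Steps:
P(k) = k + 2*k**2 (P(k) = (k**2 + k**2) + k = 2*k**2 + k = k + 2*k**2)
T(D) = 1/(6 + D) (T(D) = 1/(-2*(1 + 2*(-2)) + D) = 1/(-2*(1 - 4) + D) = 1/(-2*(-3) + D) = 1/(6 + D))
f = 55/37 (f = 55/(-17 + 54) = 55/37 ≈ 1.4865)
(T(5) + f)**2 = (1/(6 + 5) + 55/37)**2 = (1/11 + 55/37)**2 = (642/407)**2 = 412164/165649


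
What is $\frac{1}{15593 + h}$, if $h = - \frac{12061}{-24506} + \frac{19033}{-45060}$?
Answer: $\frac{552120180}{8609248489721} \approx 6.4131 \cdot 10^{-5}$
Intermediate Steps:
$h = \frac{38522981}{552120180}$ ($h = \left(-12061\right) \left(- \frac{1}{24506}\right) + 19033 \left(- \frac{1}{45060}\right) = \frac{12061}{24506} - \frac{19033}{45060} = \frac{38522981}{552120180} \approx 0.069773$)
$\frac{1}{15593 + h} = \frac{1}{15593 + \frac{38522981}{552120180}} = \frac{1}{\frac{8609248489721}{552120180}} = \frac{552120180}{8609248489721}$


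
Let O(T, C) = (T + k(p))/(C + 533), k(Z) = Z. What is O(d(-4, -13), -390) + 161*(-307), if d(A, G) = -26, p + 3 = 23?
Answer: -7068067/143 ≈ -49427.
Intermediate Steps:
p = 20 (p = -3 + 23 = 20)
O(T, C) = (20 + T)/(533 + C) (O(T, C) = (T + 20)/(C + 533) = (20 + T)/(533 + C))
O(d(-4, -13), -390) + 161*(-307) = (20 - 26)/(533 - 390) + 161*(-307) = -6/143 - 49427 = -7068067/143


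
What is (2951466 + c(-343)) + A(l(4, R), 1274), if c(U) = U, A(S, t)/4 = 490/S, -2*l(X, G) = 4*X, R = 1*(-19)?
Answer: 2950878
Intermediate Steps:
R = -19
l(X, G) = -2*X
A(S, t) = 1960/S (A(S, t) = 4*(490/S) = 1960/S)
(2951466 + c(-343)) + A(l(4, R), 1274) = (2951466 - 343) + 1960/((-2*4)) = 2951123 + 1960/(-8) = 2951123 + 1960*(-⅛) = 2951123 - 245 = 2950878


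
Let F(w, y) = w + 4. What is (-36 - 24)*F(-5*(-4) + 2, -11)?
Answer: -1560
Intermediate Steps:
F(w, y) = 4 + w
(-36 - 24)*F(-5*(-4) + 2, -11) = (-36 - 24)*(4 + (-5*(-4) + 2)) = -60*(4 + (20 + 2)) = -60*(4 + 22) = -60*26 = -1560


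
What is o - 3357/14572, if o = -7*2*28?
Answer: -5715581/14572 ≈ -392.23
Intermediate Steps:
o = -392 (o = -14*28 = -392)
o - 3357/14572 = -392 - 3357/14572 = -5715581/14572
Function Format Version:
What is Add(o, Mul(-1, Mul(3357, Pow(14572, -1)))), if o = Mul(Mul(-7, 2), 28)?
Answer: Rational(-5715581, 14572) ≈ -392.23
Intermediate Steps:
o = -392 (o = Mul(-14, 28) = -392)
Add(o, Mul(-1, Mul(3357, Pow(14572, -1)))) = Add(-392, Mul(-1, Mul(3357, Pow(14572, -1)))) = Add(-392, Mul(-1, Mul(3357, Rational(1, 14572)))) = Add(-392, Mul(-1, Rational(3357, 14572))) = Add(-392, Rational(-3357, 14572)) = Rational(-5715581, 14572)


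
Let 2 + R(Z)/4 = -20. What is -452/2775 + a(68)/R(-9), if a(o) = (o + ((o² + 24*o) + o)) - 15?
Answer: -17735951/244200 ≈ -72.629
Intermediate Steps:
R(Z) = -88 (R(Z) = -8 + 4*(-20) = -8 - 80 = -88)
a(o) = -15 + o² + 26*o (a(o) = (o + (o² + 25*o)) - 15 = (o² + 26*o) - 15 = -15 + o² + 26*o)
-452/2775 + a(68)/R(-9) = -452/2775 + (-15 + 68² + 26*68)/(-88) = -452*1/2775 + (-15 + 4624 + 1768)*(-1/88) = -452/2775 + 6377*(-1/88) = -452/2775 - 6377/88 = -17735951/244200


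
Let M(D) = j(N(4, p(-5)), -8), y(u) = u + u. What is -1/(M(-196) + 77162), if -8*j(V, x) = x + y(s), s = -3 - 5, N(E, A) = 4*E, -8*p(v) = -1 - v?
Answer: -1/77165 ≈ -1.2959e-5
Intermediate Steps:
p(v) = 1/8 + v/8 (p(v) = -(-1 - v)/8 = 1/8 + v/8)
s = -8
y(u) = 2*u
j(V, x) = 2 - x/8 (j(V, x) = -(x + 2*(-8))/8 = -(x - 16)/8 = -(-16 + x)/8 = 2 - x/8)
M(D) = 3 (M(D) = 2 - 1/8*(-8) = 2 + 1 = 3)
-1/(M(-196) + 77162) = -1/(3 + 77162) = -1/77165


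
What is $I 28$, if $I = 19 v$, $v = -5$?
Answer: $-2660$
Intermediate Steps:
$I = -95$ ($I = 19 \left(-5\right) = -95$)
$I 28 = \left(-95\right) 28 = -2660$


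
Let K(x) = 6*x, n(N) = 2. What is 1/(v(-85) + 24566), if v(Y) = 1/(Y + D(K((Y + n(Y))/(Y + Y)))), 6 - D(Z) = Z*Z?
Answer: 632776/15544767991 ≈ 4.0707e-5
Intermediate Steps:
D(Z) = 6 - Z**2 (D(Z) = 6 - Z*Z = 6 - Z**2)
v(Y) = 1/(6 + Y - 9*(2 + Y)**2/Y**2) (v(Y) = 1/(Y + (6 - (6*((Y + 2)/(Y + Y)))**2)) = 1/(Y + (6 - (6*((2 + Y)/((2*Y))))**2)) = 1/(Y + (6 - (6*((2 + Y)*(1/(2*Y))))**2)) = 1/(Y + (6 - (6*((2 + Y)/(2*Y)))**2)) = 1/(Y + (6 - (3*(2 + Y)/Y)**2)) = 1/(Y + (6 - 9*(2 + Y)**2/Y**2)) = 1/(6 + Y - 9*(2 + Y)**2/Y**2))
1/(v(-85) + 24566) = 1/((-85)**2/(-9*(2 - 85)**2 + (-85)**2*(6 - 85)) + 24566) = 1/(7225/(-9*(-83)**2 + 7225*(-79)) + 24566) = 1/(7225/(-9*6889 - 570775) + 24566) = 1/(7225/(-62001 - 570775) + 24566) = 1/(7225/(-632776) + 24566) = 1/(7225*(-1/632776) + 24566) = 1/(-7225/632776 + 24566) = 1/(15544767991/632776) = 632776/15544767991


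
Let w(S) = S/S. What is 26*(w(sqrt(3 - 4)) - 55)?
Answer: -1404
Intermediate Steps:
w(S) = 1
26*(w(sqrt(3 - 4)) - 55) = 26*(1 - 55) = 26*(-54) = -1404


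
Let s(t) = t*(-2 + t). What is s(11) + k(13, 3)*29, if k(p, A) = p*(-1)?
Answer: -278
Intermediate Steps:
k(p, A) = -p
s(11) + k(13, 3)*29 = 11*(-2 + 11) - 1*13*29 = 11*9 - 13*29 = 99 - 377 = -278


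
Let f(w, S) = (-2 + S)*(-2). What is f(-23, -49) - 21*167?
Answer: -3405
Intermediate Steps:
f(w, S) = 4 - 2*S
f(-23, -49) - 21*167 = (4 - 2*(-49)) - 21*167 = (4 + 98) - 1*3507 = 102 - 3507 = -3405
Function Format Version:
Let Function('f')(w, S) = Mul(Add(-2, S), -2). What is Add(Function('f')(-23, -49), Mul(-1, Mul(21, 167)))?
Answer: -3405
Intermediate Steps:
Function('f')(w, S) = Add(4, Mul(-2, S))
Add(Function('f')(-23, -49), Mul(-1, Mul(21, 167))) = Add(Add(4, Mul(-2, -49)), Mul(-1, Mul(21, 167))) = Add(Add(4, 98), Mul(-1, 3507)) = Add(102, -3507) = -3405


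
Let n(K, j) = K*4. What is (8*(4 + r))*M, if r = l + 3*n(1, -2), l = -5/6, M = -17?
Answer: -6188/3 ≈ -2062.7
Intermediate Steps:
n(K, j) = 4*K
l = -5/6 (l = -5*1/6 = -5/6 ≈ -0.83333)
r = 67/6 (r = -5/6 + 3*(4*1) = -5/6 + 3*4 = -5/6 + 12 = 67/6 ≈ 11.167)
(8*(4 + r))*M = (8*(4 + 67/6))*(-17) = (8*(91/6))*(-17) = (364/3)*(-17) = -6188/3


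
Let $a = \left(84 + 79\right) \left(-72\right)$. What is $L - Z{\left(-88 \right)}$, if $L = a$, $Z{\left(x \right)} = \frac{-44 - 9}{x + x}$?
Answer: $- \frac{2065589}{176} \approx -11736.0$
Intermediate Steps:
$Z{\left(x \right)} = - \frac{53}{2 x}$
$a = -11736$ ($a = 163 \left(-72\right) = -11736$)
$L = -11736$
$L - Z{\left(-88 \right)} = -11736 - - \frac{53}{2 \left(-88\right)} = -11736 - \left(- \frac{53}{2}\right) \left(- \frac{1}{88}\right) = -11736 - \frac{53}{176} = - \frac{2065589}{176}$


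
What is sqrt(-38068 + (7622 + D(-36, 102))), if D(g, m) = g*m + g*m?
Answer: I*sqrt(37790) ≈ 194.4*I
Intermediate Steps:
D(g, m) = 2*g*m
sqrt(-38068 + (7622 + D(-36, 102))) = sqrt(-38068 + (7622 + 2*(-36)*102)) = sqrt(-38068 + (7622 - 7344)) = sqrt(-38068 + 278) = sqrt(-37790) = I*sqrt(37790)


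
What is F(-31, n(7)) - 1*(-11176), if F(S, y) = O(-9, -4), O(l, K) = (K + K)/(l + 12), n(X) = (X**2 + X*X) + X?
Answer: 33520/3 ≈ 11173.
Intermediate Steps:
n(X) = X + 2*X**2 (n(X) = (X**2 + X**2) + X = 2*X**2 + X = X + 2*X**2)
O(l, K) = 2*K/(12 + l) (O(l, K) = (2*K)/(12 + l) = 2*K/(12 + l))
F(S, y) = -8/3 (F(S, y) = 2*(-4)/(12 - 9) = 2*(-4)/3 = 2*(-4)*(1/3) = -8/3)
F(-31, n(7)) - 1*(-11176) = -8/3 - 1*(-11176) = -8/3 + 11176 = 33520/3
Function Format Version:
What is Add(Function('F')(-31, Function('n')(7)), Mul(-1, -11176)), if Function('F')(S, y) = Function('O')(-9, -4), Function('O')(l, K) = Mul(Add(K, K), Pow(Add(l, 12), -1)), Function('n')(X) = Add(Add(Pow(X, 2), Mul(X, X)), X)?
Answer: Rational(33520, 3) ≈ 11173.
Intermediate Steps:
Function('n')(X) = Add(X, Mul(2, Pow(X, 2))) (Function('n')(X) = Add(Add(Pow(X, 2), Pow(X, 2)), X) = Add(Mul(2, Pow(X, 2)), X) = Add(X, Mul(2, Pow(X, 2))))
Function('O')(l, K) = Mul(2, K, Pow(Add(12, l), -1)) (Function('O')(l, K) = Mul(Mul(2, K), Pow(Add(12, l), -1)) = Mul(2, K, Pow(Add(12, l), -1)))
Function('F')(S, y) = Rational(-8, 3) (Function('F')(S, y) = Mul(2, -4, Pow(Add(12, -9), -1)) = Mul(2, -4, Pow(3, -1)) = Mul(2, -4, Rational(1, 3)) = Rational(-8, 3))
Add(Function('F')(-31, Function('n')(7)), Mul(-1, -11176)) = Add(Rational(-8, 3), Mul(-1, -11176)) = Add(Rational(-8, 3), 11176) = Rational(33520, 3)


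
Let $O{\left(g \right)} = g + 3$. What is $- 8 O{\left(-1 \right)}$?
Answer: $-16$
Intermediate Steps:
$O{\left(g \right)} = 3 + g$
$- 8 O{\left(-1 \right)} = - 8 \left(3 - 1\right) = \left(-8\right) 2 = -16$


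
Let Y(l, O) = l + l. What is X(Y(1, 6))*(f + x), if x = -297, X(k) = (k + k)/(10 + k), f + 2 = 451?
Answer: 152/3 ≈ 50.667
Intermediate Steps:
Y(l, O) = 2*l
f = 449 (f = -2 + 451 = 449)
X(k) = 2*k/(10 + k) (X(k) = (2*k)/(10 + k) = 2*k/(10 + k))
X(Y(1, 6))*(f + x) = (2*(2*1)/(10 + 2*1))*(449 - 297) = (2*2/(10 + 2))*152 = (2*2/12)*152 = (2*2*(1/12))*152 = (⅓)*152 = 152/3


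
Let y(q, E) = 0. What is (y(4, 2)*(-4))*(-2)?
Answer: 0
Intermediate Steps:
(y(4, 2)*(-4))*(-2) = (0*(-4))*(-2) = 0*(-2) = 0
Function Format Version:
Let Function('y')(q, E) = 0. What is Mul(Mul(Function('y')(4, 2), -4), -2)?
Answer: 0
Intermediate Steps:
Mul(Mul(Function('y')(4, 2), -4), -2) = Mul(Mul(0, -4), -2) = Mul(0, -2) = 0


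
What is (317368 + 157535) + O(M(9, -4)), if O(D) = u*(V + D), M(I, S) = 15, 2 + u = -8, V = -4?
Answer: 474793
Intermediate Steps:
u = -10 (u = -2 - 8 = -10)
O(D) = 40 - 10*D (O(D) = -10*(-4 + D) = 40 - 10*D)
(317368 + 157535) + O(M(9, -4)) = (317368 + 157535) + (40 - 10*15) = 474903 + (40 - 150) = 474903 - 110 = 474793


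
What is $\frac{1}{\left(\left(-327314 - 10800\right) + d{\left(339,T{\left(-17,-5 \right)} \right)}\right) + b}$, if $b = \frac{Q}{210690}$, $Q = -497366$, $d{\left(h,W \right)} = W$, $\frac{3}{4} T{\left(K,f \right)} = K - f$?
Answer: $- \frac{105345}{35620553533} \approx -2.9574 \cdot 10^{-6}$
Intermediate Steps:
$T{\left(K,f \right)} = - \frac{4 f}{3} + \frac{4 K}{3}$ ($T{\left(K,f \right)} = \frac{4 \left(K - f\right)}{3} = - \frac{4 f}{3} + \frac{4 K}{3}$)
$b = - \frac{248683}{105345}$ ($b = - \frac{497366}{210690} = \left(-497366\right) \frac{1}{210690} = - \frac{248683}{105345} \approx -2.3607$)
$\frac{1}{\left(\left(-327314 - 10800\right) + d{\left(339,T{\left(-17,-5 \right)} \right)}\right) + b} = \frac{1}{\left(\left(-327314 - 10800\right) + \left(\left(- \frac{4}{3}\right) \left(-5\right) + \frac{4}{3} \left(-17\right)\right)\right) - \frac{248683}{105345}} = \frac{1}{\left(-338114 + \left(\frac{20}{3} - \frac{68}{3}\right)\right) - \frac{248683}{105345}} = \frac{1}{\left(-338114 - 16\right) - \frac{248683}{105345}} = \frac{1}{-338130 - \frac{248683}{105345}} = \frac{1}{- \frac{35620553533}{105345}} = - \frac{105345}{35620553533}$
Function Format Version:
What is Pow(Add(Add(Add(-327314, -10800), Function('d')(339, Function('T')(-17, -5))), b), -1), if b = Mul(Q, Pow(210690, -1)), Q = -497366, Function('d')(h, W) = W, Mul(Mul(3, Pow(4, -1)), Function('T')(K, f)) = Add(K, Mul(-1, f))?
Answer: Rational(-105345, 35620553533) ≈ -2.9574e-6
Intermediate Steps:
Function('T')(K, f) = Add(Mul(Rational(-4, 3), f), Mul(Rational(4, 3), K)) (Function('T')(K, f) = Mul(Rational(4, 3), Add(K, Mul(-1, f))) = Add(Mul(Rational(-4, 3), f), Mul(Rational(4, 3), K)))
b = Rational(-248683, 105345) (b = Mul(-497366, Pow(210690, -1)) = Mul(-497366, Rational(1, 210690)) = Rational(-248683, 105345) ≈ -2.3607)
Pow(Add(Add(Add(-327314, -10800), Function('d')(339, Function('T')(-17, -5))), b), -1) = Pow(Add(Add(Add(-327314, -10800), Add(Mul(Rational(-4, 3), -5), Mul(Rational(4, 3), -17))), Rational(-248683, 105345)), -1) = Pow(Add(Add(-338114, Add(Rational(20, 3), Rational(-68, 3))), Rational(-248683, 105345)), -1) = Pow(Add(Add(-338114, -16), Rational(-248683, 105345)), -1) = Pow(Add(-338130, Rational(-248683, 105345)), -1) = Pow(Rational(-35620553533, 105345), -1) = Rational(-105345, 35620553533)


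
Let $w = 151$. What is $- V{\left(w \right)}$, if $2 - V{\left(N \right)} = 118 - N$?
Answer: $-35$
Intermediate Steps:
$V{\left(N \right)} = -116 + N$ ($V{\left(N \right)} = 2 - \left(118 - N\right) = 2 + \left(-118 + N\right) = -116 + N$)
$- V{\left(w \right)} = - (-116 + 151) = \left(-1\right) 35 = -35$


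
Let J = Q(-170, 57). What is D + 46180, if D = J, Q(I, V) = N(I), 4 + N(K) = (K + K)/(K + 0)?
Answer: 46178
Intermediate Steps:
N(K) = -2 (N(K) = -4 + (K + K)/(K + 0) = -4 + (2*K)/K = -4 + 2 = -2)
Q(I, V) = -2
J = -2
D = -2
D + 46180 = -2 + 46180 = 46178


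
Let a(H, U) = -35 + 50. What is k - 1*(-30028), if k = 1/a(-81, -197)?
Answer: 450421/15 ≈ 30028.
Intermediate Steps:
a(H, U) = 15
k = 1/15 ≈ 0.066667
k - 1*(-30028) = 1/15 - 1*(-30028) = 1/15 + 30028 = 450421/15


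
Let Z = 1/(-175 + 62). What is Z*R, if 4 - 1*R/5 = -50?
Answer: -270/113 ≈ -2.3894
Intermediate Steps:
R = 270 (R = 20 - 5*(-50) = 20 + 250 = 270)
Z = -1/113 (Z = 1/(-113) = -1/113 ≈ -0.0088496)
Z*R = -1/113*270 = -270/113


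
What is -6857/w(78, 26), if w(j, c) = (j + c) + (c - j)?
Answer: -6857/52 ≈ -131.87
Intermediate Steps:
w(j, c) = 2*c (w(j, c) = (c + j) + (c - j) = 2*c)
-6857/w(78, 26) = -6857/(2*26) = -6857/52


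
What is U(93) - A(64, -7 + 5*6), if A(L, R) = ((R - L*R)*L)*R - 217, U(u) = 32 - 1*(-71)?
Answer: 2133248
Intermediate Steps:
U(u) = 103 (U(u) = 32 + 71 = 103)
A(L, R) = -217 + L*R*(R - L*R) (A(L, R) = ((R - L*R)*L)*R - 217 = (L*(R - L*R))*R - 217 = L*R*(R - L*R) - 217 = -217 + L*R*(R - L*R))
U(93) - A(64, -7 + 5*6) = 103 - (-217 + 64*(-7 + 5*6)² - 1*64²*(-7 + 5*6)²) = 103 - (-217 + 64*(-7 + 30)² - 1*4096*(-7 + 30)²) = 103 - (-217 + 64*23² - 1*4096*23²) = 103 - (-217 + 64*529 - 1*4096*529) = 103 - (-217 + 33856 - 2166784) = 103 - 1*(-2133145) = 103 + 2133145 = 2133248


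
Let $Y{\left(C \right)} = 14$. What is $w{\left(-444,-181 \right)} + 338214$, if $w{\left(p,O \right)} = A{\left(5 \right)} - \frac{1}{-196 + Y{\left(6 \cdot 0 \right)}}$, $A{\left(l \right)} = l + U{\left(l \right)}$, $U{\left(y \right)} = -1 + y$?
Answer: $\frac{61556587}{182} \approx 3.3822 \cdot 10^{5}$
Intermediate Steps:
$A{\left(l \right)} = -1 + 2 l$ ($A{\left(l \right)} = l + \left(-1 + l\right) = -1 + 2 l$)
$w{\left(p,O \right)} = \frac{1639}{182}$ ($w{\left(p,O \right)} = \left(-1 + 2 \cdot 5\right) - \frac{1}{-196 + 14} = \left(-1 + 10\right) - \frac{1}{-182} = 9 - - \frac{1}{182} = 9 + \frac{1}{182} = \frac{1639}{182}$)
$w{\left(-444,-181 \right)} + 338214 = \frac{1639}{182} + 338214 = \frac{61556587}{182}$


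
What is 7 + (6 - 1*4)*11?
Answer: 29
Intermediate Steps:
7 + (6 - 1*4)*11 = 7 + (6 - 4)*11 = 7 + 2*11 = 7 + 22 = 29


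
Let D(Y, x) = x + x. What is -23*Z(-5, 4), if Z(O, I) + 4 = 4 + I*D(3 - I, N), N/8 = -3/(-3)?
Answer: -1472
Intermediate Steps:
N = 8 (N = 8*(-3/(-3)) = 8*(-3*(-⅓)) = 8*1 = 8)
D(Y, x) = 2*x
Z(O, I) = 16*I (Z(O, I) = -4 + (4 + I*(2*8)) = -4 + (4 + I*16) = -4 + (4 + 16*I) = 16*I)
-23*Z(-5, 4) = -368*4 = -23*64 = -1472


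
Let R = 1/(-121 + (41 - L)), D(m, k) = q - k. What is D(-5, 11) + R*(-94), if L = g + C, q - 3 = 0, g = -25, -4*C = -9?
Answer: -1456/229 ≈ -6.3581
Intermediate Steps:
C = 9/4 (C = -¼*(-9) = 9/4 ≈ 2.2500)
q = 3 (q = 3 + 0 = 3)
D(m, k) = 3 - k
L = -91/4 (L = -25 + 9/4 = -91/4 ≈ -22.750)
R = -4/229 (R = 1/(-121 + (41 - 1*(-91/4))) = 1/(-121 + (41 + 91/4)) = 1/(-121 + 255/4) = 1/(-229/4) = -4/229 ≈ -0.017467)
D(-5, 11) + R*(-94) = (3 - 1*11) - 4/229*(-94) = (3 - 11) + 376/229 = -8 + 376/229 = -1456/229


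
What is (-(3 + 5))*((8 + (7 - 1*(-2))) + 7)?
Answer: -192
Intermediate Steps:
(-(3 + 5))*((8 + (7 - 1*(-2))) + 7) = (-1*8)*((8 + (7 + 2)) + 7) = -8*((8 + 9) + 7) = -8*(17 + 7) = -8*24 = -192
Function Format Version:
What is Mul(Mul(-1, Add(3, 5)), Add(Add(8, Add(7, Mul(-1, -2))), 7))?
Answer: -192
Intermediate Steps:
Mul(Mul(-1, Add(3, 5)), Add(Add(8, Add(7, Mul(-1, -2))), 7)) = Mul(Mul(-1, 8), Add(Add(8, Add(7, 2)), 7)) = Mul(-8, Add(Add(8, 9), 7)) = Mul(-8, Add(17, 7)) = Mul(-8, 24) = -192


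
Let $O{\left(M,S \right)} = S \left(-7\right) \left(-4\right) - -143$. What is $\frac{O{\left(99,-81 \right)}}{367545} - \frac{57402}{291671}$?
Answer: $- \frac{4343523793}{21440443539} \approx -0.20259$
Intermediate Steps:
$O{\left(M,S \right)} = 143 + 28 S$ ($O{\left(M,S \right)} = - 7 S \left(-4\right) + 143 = 28 S + 143 = 143 + 28 S$)
$\frac{O{\left(99,-81 \right)}}{367545} - \frac{57402}{291671} = \frac{143 + 28 \left(-81\right)}{367545} - \frac{57402}{291671} = \left(143 - 2268\right) \frac{1}{367545} - \frac{57402}{291671} = \left(-2125\right) \frac{1}{367545} - \frac{57402}{291671} = - \frac{425}{73509} - \frac{57402}{291671} = - \frac{4343523793}{21440443539}$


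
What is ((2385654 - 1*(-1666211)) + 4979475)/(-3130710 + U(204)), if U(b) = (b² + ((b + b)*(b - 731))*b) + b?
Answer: -4515670/23476077 ≈ -0.19235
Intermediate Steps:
U(b) = b + b² + 2*b²*(-731 + b) (U(b) = (b² + ((2*b)*(-731 + b))*b) + b = (b² + (2*b*(-731 + b))*b) + b = (b² + 2*b²*(-731 + b)) + b = b + b² + 2*b²*(-731 + b))
((2385654 - 1*(-1666211)) + 4979475)/(-3130710 + U(204)) = ((2385654 - 1*(-1666211)) + 4979475)/(-3130710 + 204*(1 - 1461*204 + 2*204²)) = ((2385654 + 1666211) + 4979475)/(-3130710 + 204*(1 - 298044 + 2*41616)) = (4051865 + 4979475)/(-3130710 + 204*(1 - 298044 + 83232)) = 9031340/(-3130710 + 204*(-214811)) = 9031340/(-3130710 - 43821444) = 9031340/(-46952154) = 9031340*(-1/46952154) = -4515670/23476077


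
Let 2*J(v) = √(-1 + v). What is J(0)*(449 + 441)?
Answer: 445*I ≈ 445.0*I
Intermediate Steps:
J(v) = √(-1 + v)/2
J(0)*(449 + 441) = (√(-1 + 0)/2)*(449 + 441) = (√(-1)/2)*890 = (I/2)*890 = 445*I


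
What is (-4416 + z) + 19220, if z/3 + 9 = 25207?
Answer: 90398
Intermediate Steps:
z = 75594 (z = -27 + 3*25207 = -27 + 75621 = 75594)
(-4416 + z) + 19220 = (-4416 + 75594) + 19220 = 71178 + 19220 = 90398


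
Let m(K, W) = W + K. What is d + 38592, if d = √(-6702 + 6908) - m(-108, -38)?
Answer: 38738 + √206 ≈ 38752.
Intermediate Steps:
m(K, W) = K + W
d = 146 + √206 (d = √(-6702 + 6908) - (-108 - 38) = √206 - 1*(-146) = √206 + 146 = 146 + √206 ≈ 160.35)
d + 38592 = (146 + √206) + 38592 = 38738 + √206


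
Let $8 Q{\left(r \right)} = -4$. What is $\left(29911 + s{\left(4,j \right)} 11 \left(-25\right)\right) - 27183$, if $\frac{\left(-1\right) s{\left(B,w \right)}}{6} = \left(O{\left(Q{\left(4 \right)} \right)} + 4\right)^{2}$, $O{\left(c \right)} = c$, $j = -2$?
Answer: $\frac{45881}{2} \approx 22941.0$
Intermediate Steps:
$Q{\left(r \right)} = - \frac{1}{2}$ ($Q{\left(r \right)} = \frac{1}{8} \left(-4\right) = - \frac{1}{2}$)
$s{\left(B,w \right)} = - \frac{147}{2}$ ($s{\left(B,w \right)} = - 6 \left(- \frac{1}{2} + 4\right)^{2} = - 6 \left(\frac{7}{2}\right)^{2} = \left(-6\right) \frac{49}{4} = - \frac{147}{2}$)
$\left(29911 + s{\left(4,j \right)} 11 \left(-25\right)\right) - 27183 = \left(29911 + \left(- \frac{147}{2}\right) 11 \left(-25\right)\right) - 27183 = \left(29911 - - \frac{40425}{2}\right) - 27183 = \left(29911 + \frac{40425}{2}\right) - 27183 = \frac{100247}{2} - 27183 = \frac{45881}{2}$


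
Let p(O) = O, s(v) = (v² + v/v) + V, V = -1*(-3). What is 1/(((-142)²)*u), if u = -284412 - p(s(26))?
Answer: -1/5748595088 ≈ -1.7396e-10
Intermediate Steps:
V = 3
s(v) = 4 + v² (s(v) = (v² + v/v) + 3 = (v² + 1) + 3 = (1 + v²) + 3 = 4 + v²)
u = -285092 (u = -284412 - (4 + 26²) = -284412 - (4 + 676) = -284412 - 1*680 = -284412 - 680 = -285092)
1/(((-142)²)*u) = 1/((-142)²*(-285092)) = -1/285092/20164 = (1/20164)*(-1/285092) = -1/5748595088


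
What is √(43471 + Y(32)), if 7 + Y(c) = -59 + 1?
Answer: √43406 ≈ 208.34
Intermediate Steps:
Y(c) = -65 (Y(c) = -7 + (-59 + 1) = -7 - 58 = -65)
√(43471 + Y(32)) = √(43471 - 65) = √43406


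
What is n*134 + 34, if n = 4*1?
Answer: 570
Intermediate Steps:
n = 4
n*134 + 34 = 4*134 + 34 = 536 + 34 = 570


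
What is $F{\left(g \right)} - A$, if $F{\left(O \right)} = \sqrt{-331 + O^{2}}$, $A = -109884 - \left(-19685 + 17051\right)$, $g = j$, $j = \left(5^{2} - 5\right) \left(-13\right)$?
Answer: $107250 + \sqrt{67269} \approx 1.0751 \cdot 10^{5}$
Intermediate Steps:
$j = -260$ ($j = \left(25 - 5\right) \left(-13\right) = 20 \left(-13\right) = -260$)
$g = -260$
$A = -107250$ ($A = -109884 - -2634 = -109884 + 2634 = -107250$)
$F{\left(g \right)} - A = \sqrt{-331 + \left(-260\right)^{2}} - -107250 = \sqrt{-331 + 67600} + 107250 = \sqrt{67269} + 107250 = 107250 + \sqrt{67269}$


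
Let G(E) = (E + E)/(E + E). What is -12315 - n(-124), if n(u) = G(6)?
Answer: -12316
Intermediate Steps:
G(E) = 1 (G(E) = (2*E)/((2*E)) = (2*E)*(1/(2*E)) = 1)
n(u) = 1
-12315 - n(-124) = -12315 - 1*1 = -12315 - 1 = -12316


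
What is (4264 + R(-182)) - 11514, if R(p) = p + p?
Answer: -7614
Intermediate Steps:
R(p) = 2*p
(4264 + R(-182)) - 11514 = (4264 + 2*(-182)) - 11514 = (4264 - 364) - 11514 = 3900 - 11514 = -7614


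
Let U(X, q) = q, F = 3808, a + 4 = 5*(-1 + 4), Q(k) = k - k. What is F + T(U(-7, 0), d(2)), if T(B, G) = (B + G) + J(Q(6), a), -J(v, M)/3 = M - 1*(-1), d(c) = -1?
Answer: 3771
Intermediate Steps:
Q(k) = 0
a = 11 (a = -4 + 5*(-1 + 4) = -4 + 5*3 = -4 + 15 = 11)
J(v, M) = -3 - 3*M (J(v, M) = -3*(M - 1*(-1)) = -3*(M + 1) = -3*(1 + M) = -3 - 3*M)
T(B, G) = -36 + B + G (T(B, G) = (B + G) + (-3 - 3*11) = (B + G) + (-3 - 33) = (B + G) - 36 = -36 + B + G)
F + T(U(-7, 0), d(2)) = 3808 + (-36 + 0 - 1) = 3808 - 37 = 3771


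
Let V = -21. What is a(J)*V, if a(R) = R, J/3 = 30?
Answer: -1890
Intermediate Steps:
J = 90 (J = 3*30 = 90)
a(J)*V = 90*(-21) = -1890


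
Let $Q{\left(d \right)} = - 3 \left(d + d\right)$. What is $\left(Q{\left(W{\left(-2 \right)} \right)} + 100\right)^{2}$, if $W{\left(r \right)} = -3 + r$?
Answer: $16900$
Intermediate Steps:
$Q{\left(d \right)} = - 6 d$ ($Q{\left(d \right)} = - 3 \cdot 2 d = - 6 d$)
$\left(Q{\left(W{\left(-2 \right)} \right)} + 100\right)^{2} = \left(- 6 \left(-3 - 2\right) + 100\right)^{2} = \left(\left(-6\right) \left(-5\right) + 100\right)^{2} = \left(30 + 100\right)^{2} = 130^{2} = 16900$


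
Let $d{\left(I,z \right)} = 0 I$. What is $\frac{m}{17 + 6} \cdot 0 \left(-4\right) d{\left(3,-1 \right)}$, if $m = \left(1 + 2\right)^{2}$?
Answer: $0$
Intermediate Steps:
$d{\left(I,z \right)} = 0$
$m = 9$ ($m = 3^{2} = 9$)
$\frac{m}{17 + 6} \cdot 0 \left(-4\right) d{\left(3,-1 \right)} = \frac{1}{17 + 6} \cdot 9 \cdot 0 \left(-4\right) 0 = \frac{1}{23} \cdot 9 \cdot 0 \cdot 0 = \frac{1}{23} \cdot 9 \cdot 0 = \frac{9}{23} \cdot 0 = 0$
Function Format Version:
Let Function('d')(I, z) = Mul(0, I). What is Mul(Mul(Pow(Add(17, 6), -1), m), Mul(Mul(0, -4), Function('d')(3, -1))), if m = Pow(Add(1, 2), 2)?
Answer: 0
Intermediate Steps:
Function('d')(I, z) = 0
m = 9 (m = Pow(3, 2) = 9)
Mul(Mul(Pow(Add(17, 6), -1), m), Mul(Mul(0, -4), Function('d')(3, -1))) = Mul(Mul(Pow(Add(17, 6), -1), 9), Mul(Mul(0, -4), 0)) = Mul(Mul(Pow(23, -1), 9), Mul(0, 0)) = Mul(Mul(Rational(1, 23), 9), 0) = Mul(Rational(9, 23), 0) = 0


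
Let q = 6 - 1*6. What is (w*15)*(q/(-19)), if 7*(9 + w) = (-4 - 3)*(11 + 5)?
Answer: 0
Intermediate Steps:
q = 0 (q = 6 - 6 = 0)
w = -25 (w = -9 + ((-4 - 3)*(11 + 5))/7 = -9 + (-7*16)/7 = -9 + (1/7)*(-112) = -9 - 16 = -25)
(w*15)*(q/(-19)) = (-25*15)*(0/(-19)) = -0*(-1)/19 = -375*0 = 0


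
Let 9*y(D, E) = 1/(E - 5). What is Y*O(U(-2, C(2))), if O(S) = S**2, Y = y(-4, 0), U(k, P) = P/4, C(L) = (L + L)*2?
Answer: -4/45 ≈ -0.088889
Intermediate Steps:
y(D, E) = 1/(9*(-5 + E)) (y(D, E) = 1/(9*(E - 5)) = 1/(9*(-5 + E)))
C(L) = 4*L (C(L) = (2*L)*2 = 4*L)
U(k, P) = P/4 (U(k, P) = P*(1/4) = P/4)
Y = -1/45 (Y = 1/(9*(-5 + 0)) = (1/9)/(-5) = (1/9)*(-1/5) = -1/45 ≈ -0.022222)
Y*O(U(-2, C(2))) = -((4*2)/4)**2/45 = -((1/4)*8)**2/45 = -1/45*2**2 = -1/45*4 = -4/45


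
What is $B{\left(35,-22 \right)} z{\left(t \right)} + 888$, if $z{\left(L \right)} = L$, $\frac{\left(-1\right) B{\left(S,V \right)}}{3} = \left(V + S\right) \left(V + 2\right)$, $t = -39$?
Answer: $-29532$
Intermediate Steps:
$B{\left(S,V \right)} = - 3 \left(2 + V\right) \left(S + V\right)$ ($B{\left(S,V \right)} = - 3 \left(V + S\right) \left(V + 2\right) = - 3 \left(S + V\right) \left(2 + V\right) = - 3 \left(2 + V\right) \left(S + V\right)$)
$B{\left(35,-22 \right)} z{\left(t \right)} + 888 = \left(\left(-6\right) 35 - -132 - 3 \left(-22\right)^{2} - 105 \left(-22\right)\right) \left(-39\right) + 888 = \left(-210 + 132 - 1452 + 2310\right) \left(-39\right) + 888 = 780 \left(-39\right) + 888 = -30420 + 888 = -29532$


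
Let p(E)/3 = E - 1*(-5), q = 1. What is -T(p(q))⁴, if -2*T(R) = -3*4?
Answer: -1296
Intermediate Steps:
p(E) = 15 + 3*E (p(E) = 3*(E - 1*(-5)) = 3*(E + 5) = 3*(5 + E) = 15 + 3*E)
T(R) = 6 (T(R) = -(-3)*4/2 = -½*(-12) = 6)
-T(p(q))⁴ = -1*6⁴ = -1*1296 = -1296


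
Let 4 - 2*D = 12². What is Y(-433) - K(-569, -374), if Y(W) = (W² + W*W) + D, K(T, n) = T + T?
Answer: 376046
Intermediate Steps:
K(T, n) = 2*T
D = -70 (D = 2 - ½*12² = 2 - ½*144 = 2 - 72 = -70)
Y(W) = -70 + 2*W² (Y(W) = (W² + W*W) - 70 = (W² + W²) - 70 = 2*W² - 70 = -70 + 2*W²)
Y(-433) - K(-569, -374) = (-70 + 2*(-433)²) - 2*(-569) = (-70 + 2*187489) - 1*(-1138) = (-70 + 374978) + 1138 = 374908 + 1138 = 376046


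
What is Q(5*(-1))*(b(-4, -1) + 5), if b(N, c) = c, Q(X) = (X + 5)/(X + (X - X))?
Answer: 0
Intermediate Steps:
Q(X) = (5 + X)/X (Q(X) = (5 + X)/(X + 0) = (5 + X)/X)
Q(5*(-1))*(b(-4, -1) + 5) = ((5 + 5*(-1))/((5*(-1))))*(-1 + 5) = ((5 - 5)/(-5))*4 = -1/5*0*4 = 0*4 = 0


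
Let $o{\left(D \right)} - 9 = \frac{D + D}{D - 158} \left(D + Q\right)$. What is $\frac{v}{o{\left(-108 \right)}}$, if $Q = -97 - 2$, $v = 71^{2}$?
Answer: $- \frac{670453}{21159} \approx -31.686$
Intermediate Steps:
$v = 5041$
$Q = -99$ ($Q = -97 - 2 = -99$)
$o{\left(D \right)} = 9 + \frac{2 D \left(-99 + D\right)}{-158 + D}$ ($o{\left(D \right)} = 9 + \frac{D + D}{D - 158} \left(D - 99\right) = 9 + \frac{2 D}{-158 + D} \left(-99 + D\right) = 9 + \frac{2 D \left(-99 + D\right)}{-158 + D}$)
$\frac{v}{o{\left(-108 \right)}} = \frac{5041}{\frac{1}{-158 - 108} \left(-1422 - -20412 + 2 \left(-108\right)^{2}\right)} = \frac{5041}{\frac{1}{-266} \left(-1422 + 20412 + 2 \cdot 11664\right)} = \frac{5041}{\left(- \frac{1}{266}\right) \left(-1422 + 20412 + 23328\right)} = \frac{5041}{\left(- \frac{1}{266}\right) 42318} = \frac{5041}{- \frac{21159}{133}} = 5041 \left(- \frac{133}{21159}\right) = - \frac{670453}{21159}$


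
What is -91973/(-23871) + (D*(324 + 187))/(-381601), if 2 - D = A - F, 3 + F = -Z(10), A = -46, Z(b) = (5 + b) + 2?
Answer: 34755442505/9109197471 ≈ 3.8154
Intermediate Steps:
Z(b) = 7 + b
F = -20 (F = -3 - (7 + 10) = -3 - 1*17 = -3 - 17 = -20)
D = 28 (D = 2 - (-46 - 1*(-20)) = 2 - (-46 + 20) = 2 - 1*(-26) = 2 + 26 = 28)
-91973/(-23871) + (D*(324 + 187))/(-381601) = -91973/(-23871) + (28*(324 + 187))/(-381601) = -91973*(-1/23871) + (28*511)*(-1/381601) = 91973/23871 + 14308*(-1/381601) = 91973/23871 - 14308/381601 = 34755442505/9109197471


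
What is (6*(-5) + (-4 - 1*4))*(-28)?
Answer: 1064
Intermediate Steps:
(6*(-5) + (-4 - 1*4))*(-28) = (-30 + (-4 - 4))*(-28) = (-30 - 8)*(-28) = -38*(-28) = 1064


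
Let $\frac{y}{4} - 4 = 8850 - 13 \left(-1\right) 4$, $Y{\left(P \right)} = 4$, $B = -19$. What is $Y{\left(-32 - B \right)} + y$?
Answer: $35628$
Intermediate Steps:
$y = 35624$ ($y = 16 + 4 \left(8850 - 13 \left(-1\right) 4\right) = 16 + 4 \left(8850 - \left(-13\right) 4\right) = 16 + 4 \left(8850 - -52\right) = 16 + 4 \left(8850 + 52\right) = 16 + 4 \cdot 8902 = 16 + 35608 = 35624$)
$Y{\left(-32 - B \right)} + y = 4 + 35624 = 35628$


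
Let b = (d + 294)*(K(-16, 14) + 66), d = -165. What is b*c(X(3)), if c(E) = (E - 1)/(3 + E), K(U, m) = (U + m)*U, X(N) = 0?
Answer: -4214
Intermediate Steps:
K(U, m) = U*(U + m)
c(E) = (-1 + E)/(3 + E)
b = 12642 (b = (-165 + 294)*(-16*(-16 + 14) + 66) = 129*(-16*(-2) + 66) = 129*(32 + 66) = 129*98 = 12642)
b*c(X(3)) = 12642*((-1 + 0)/(3 + 0)) = 12642*(-1/3) = 12642*((⅓)*(-1)) = 12642*(-⅓) = -4214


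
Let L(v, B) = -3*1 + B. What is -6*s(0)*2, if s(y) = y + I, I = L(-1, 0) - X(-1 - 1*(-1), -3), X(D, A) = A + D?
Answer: 0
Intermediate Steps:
L(v, B) = -3 + B
I = 0 (I = (-3 + 0) - (-3 + (-1 - 1*(-1))) = -3 - (-3 + (-1 + 1)) = -3 - (-3 + 0) = -3 - 1*(-3) = -3 + 3 = 0)
s(y) = y (s(y) = y + 0 = y)
-6*s(0)*2 = -6*0*2 = 0*2 = 0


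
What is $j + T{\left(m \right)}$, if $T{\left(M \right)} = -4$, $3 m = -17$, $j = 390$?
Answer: $386$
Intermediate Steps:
$m = - \frac{17}{3}$ ($m = \frac{1}{3} \left(-17\right) = - \frac{17}{3} \approx -5.6667$)
$j + T{\left(m \right)} = 390 - 4 = 386$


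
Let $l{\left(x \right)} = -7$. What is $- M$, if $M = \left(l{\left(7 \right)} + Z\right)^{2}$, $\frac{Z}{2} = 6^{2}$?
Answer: $-4225$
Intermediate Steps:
$Z = 72$ ($Z = 2 \cdot 6^{2} = 2 \cdot 36 = 72$)
$M = 4225$ ($M = \left(-7 + 72\right)^{2} = 65^{2} = 4225$)
$- M = \left(-1\right) 4225 = -4225$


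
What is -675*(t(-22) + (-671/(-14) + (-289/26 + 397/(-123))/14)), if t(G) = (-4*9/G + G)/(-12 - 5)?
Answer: -90613545975/2790788 ≈ -32469.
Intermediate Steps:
t(G) = -G/17 + 36/(17*G) (t(G) = (-4*9/G + G)/(-17) = (-4*9/G + G)*(-1/17) = (-36/G + G)*(-1/17) = (G - 36/G)*(-1/17) = -G/17 + 36/(17*G))
-675*(t(-22) + (-671/(-14) + (-289/26 + 397/(-123))/14)) = -675*((1/17)*(36 - 1*(-22)²)/(-22) + (-671/(-14) + (-289/26 + 397/(-123))/14)) = -675*((1/17)*(-1/22)*(36 - 1*484) + (-671*(-1/14) + (-289*1/26 + 397*(-1/123))*(1/14))) = -675*((1/17)*(-1/22)*(36 - 484) + (671/14 + (-289/26 - 397/123)*(1/14))) = -675*((1/17)*(-1/22)*(-448) + (671/14 - 45869/3198*1/14)) = -675*(224/187 + (671/14 - 45869/44772)) = -675*(224/187 + 2099989/44772) = -675*402726871/8372364 = -90613545975/2790788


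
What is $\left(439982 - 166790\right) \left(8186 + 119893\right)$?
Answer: $34990158168$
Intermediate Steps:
$\left(439982 - 166790\right) \left(8186 + 119893\right) = \left(439982 - 166790\right) 128079 = 273192 \cdot 128079 = 34990158168$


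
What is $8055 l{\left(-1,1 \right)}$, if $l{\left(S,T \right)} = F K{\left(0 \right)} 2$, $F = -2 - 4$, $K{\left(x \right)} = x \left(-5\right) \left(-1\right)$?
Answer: $0$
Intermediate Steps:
$K{\left(x \right)} = 5 x$ ($K{\left(x \right)} = - 5 x \left(-1\right) = 5 x$)
$F = -6$ ($F = -2 - 4 = -6$)
$l{\left(S,T \right)} = 0$ ($l{\left(S,T \right)} = - 6 \cdot 5 \cdot 0 \cdot 2 = \left(-6\right) 0 \cdot 2 = 0 \cdot 2 = 0$)
$8055 l{\left(-1,1 \right)} = 8055 \cdot 0 = 0$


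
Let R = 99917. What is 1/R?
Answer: 1/99917 ≈ 1.0008e-5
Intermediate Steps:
1/R = 1/99917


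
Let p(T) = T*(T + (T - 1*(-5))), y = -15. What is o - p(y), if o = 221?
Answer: -154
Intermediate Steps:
p(T) = T*(5 + 2*T) (p(T) = T*(T + (T + 5)) = T*(T + (5 + T)) = T*(5 + 2*T))
o - p(y) = 221 - (-15)*(5 + 2*(-15)) = 221 - (-15)*(5 - 30) = 221 - (-15)*(-25) = 221 - 1*375 = 221 - 375 = -154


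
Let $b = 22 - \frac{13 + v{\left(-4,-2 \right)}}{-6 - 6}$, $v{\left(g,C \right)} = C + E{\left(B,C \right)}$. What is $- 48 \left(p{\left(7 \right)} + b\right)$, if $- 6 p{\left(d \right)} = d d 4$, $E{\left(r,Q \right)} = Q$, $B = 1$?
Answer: $476$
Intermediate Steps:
$v{\left(g,C \right)} = 2 C$ ($v{\left(g,C \right)} = C + C = 2 C$)
$p{\left(d \right)} = - \frac{2 d^{2}}{3}$ ($p{\left(d \right)} = - \frac{d d 4}{6} = - \frac{d^{2} \cdot 4}{6} = - \frac{4 d^{2}}{6} = - \frac{2 d^{2}}{3}$)
$b = \frac{91}{4}$ ($b = 22 - \frac{13 + 2 \left(-2\right)}{-6 - 6} = 22 - \frac{13 - 4}{-12} = 22 - 9 \left(- \frac{1}{12}\right) = 22 - - \frac{3}{4} = 22 + \frac{3}{4} = \frac{91}{4} \approx 22.75$)
$- 48 \left(p{\left(7 \right)} + b\right) = - 48 \left(- \frac{2 \cdot 7^{2}}{3} + \frac{91}{4}\right) = - 48 \left(\left(- \frac{2}{3}\right) 49 + \frac{91}{4}\right) = - 48 \left(- \frac{98}{3} + \frac{91}{4}\right) = \left(-48\right) \left(- \frac{119}{12}\right) = 476$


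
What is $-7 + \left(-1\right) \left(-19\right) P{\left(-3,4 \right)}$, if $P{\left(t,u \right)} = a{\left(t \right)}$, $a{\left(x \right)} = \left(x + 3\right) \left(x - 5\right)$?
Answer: $-7$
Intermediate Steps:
$a{\left(x \right)} = \left(-5 + x\right) \left(3 + x\right)$ ($a{\left(x \right)} = \left(3 + x\right) \left(-5 + x\right) = \left(-5 + x\right) \left(3 + x\right)$)
$P{\left(t,u \right)} = -15 + t^{2} - 2 t$
$-7 + \left(-1\right) \left(-19\right) P{\left(-3,4 \right)} = -7 + \left(-1\right) \left(-19\right) \left(-15 + \left(-3\right)^{2} - -6\right) = -7 + 19 \left(-15 + 9 + 6\right) = -7 + 19 \cdot 0 = -7 + 0 = -7$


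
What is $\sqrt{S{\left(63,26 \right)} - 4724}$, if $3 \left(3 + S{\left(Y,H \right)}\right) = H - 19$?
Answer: $\frac{i \sqrt{42522}}{3} \approx 68.736 i$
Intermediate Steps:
$S{\left(Y,H \right)} = - \frac{28}{3} + \frac{H}{3}$ ($S{\left(Y,H \right)} = -3 + \frac{H - 19}{3} = -3 + \frac{-19 + H}{3} = -3 + \left(- \frac{19}{3} + \frac{H}{3}\right) = - \frac{28}{3} + \frac{H}{3}$)
$\sqrt{S{\left(63,26 \right)} - 4724} = \sqrt{\left(- \frac{28}{3} + \frac{1}{3} \cdot 26\right) - 4724} = \sqrt{\left(- \frac{28}{3} + \frac{26}{3}\right) - 4724} = \sqrt{- \frac{2}{3} - 4724} = \sqrt{- \frac{14174}{3}} = \frac{i \sqrt{42522}}{3}$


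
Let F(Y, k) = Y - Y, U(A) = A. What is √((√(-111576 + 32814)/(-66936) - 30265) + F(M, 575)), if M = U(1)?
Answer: √(-33900039081360 - 16734*I*√78762)/33468 ≈ 1.205e-5 - 173.97*I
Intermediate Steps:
M = 1
F(Y, k) = 0
√((√(-111576 + 32814)/(-66936) - 30265) + F(M, 575)) = √((√(-111576 + 32814)/(-66936) - 30265) + 0) = √((√(-78762)*(-1/66936) - 30265) + 0) = √(((I*√78762)*(-1/66936) - 30265) + 0) = √((-I*√78762/66936 - 30265) + 0) = √((-30265 - I*√78762/66936) + 0) = √(-30265 - I*√78762/66936)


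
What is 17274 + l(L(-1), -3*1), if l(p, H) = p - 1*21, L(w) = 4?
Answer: 17257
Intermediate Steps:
l(p, H) = -21 + p (l(p, H) = p - 21 = -21 + p)
17274 + l(L(-1), -3*1) = 17274 + (-21 + 4) = 17274 - 17 = 17257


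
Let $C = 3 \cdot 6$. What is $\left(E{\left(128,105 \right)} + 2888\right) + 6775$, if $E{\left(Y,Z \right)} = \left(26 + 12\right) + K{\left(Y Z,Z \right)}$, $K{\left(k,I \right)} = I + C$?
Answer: $9824$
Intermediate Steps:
$C = 18$
$K{\left(k,I \right)} = 18 + I$ ($K{\left(k,I \right)} = I + 18 = 18 + I$)
$E{\left(Y,Z \right)} = 56 + Z$ ($E{\left(Y,Z \right)} = \left(26 + 12\right) + \left(18 + Z\right) = 38 + \left(18 + Z\right) = 56 + Z$)
$\left(E{\left(128,105 \right)} + 2888\right) + 6775 = \left(\left(56 + 105\right) + 2888\right) + 6775 = \left(161 + 2888\right) + 6775 = 3049 + 6775 = 9824$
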